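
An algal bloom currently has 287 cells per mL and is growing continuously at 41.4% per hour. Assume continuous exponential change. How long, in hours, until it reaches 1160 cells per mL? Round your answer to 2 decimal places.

1160 = 287 · e^(0.414·t)
t = ln(1160/287) / 0.414 = ln(4.04181) / 0.414 = 1.39669 / 0.414

t ≈ 3.37 hours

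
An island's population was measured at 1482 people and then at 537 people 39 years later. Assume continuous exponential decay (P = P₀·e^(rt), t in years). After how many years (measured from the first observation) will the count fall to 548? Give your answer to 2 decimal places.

r = ln(537/1482) / 39 ≈ -0.026029 per year
t = ln(548/1482) / r = -0.99487 / -0.026029 ≈ 38.221

t ≈ 38.22 years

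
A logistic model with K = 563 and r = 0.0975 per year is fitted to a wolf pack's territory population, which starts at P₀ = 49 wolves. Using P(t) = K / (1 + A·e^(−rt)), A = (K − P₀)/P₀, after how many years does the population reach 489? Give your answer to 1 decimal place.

A = (563 − 49)/49 = 10.4898
489 = 563/(1 + 10.4898·e^(−0.0975t)) → 1 + 10.4898·e^(−0.0975t) = 1.15133
e^(−0.0975t) = 0.014426 → t = ln(69.31771)/0.0975 = 4.2387/0.0975

t ≈ 43.5 years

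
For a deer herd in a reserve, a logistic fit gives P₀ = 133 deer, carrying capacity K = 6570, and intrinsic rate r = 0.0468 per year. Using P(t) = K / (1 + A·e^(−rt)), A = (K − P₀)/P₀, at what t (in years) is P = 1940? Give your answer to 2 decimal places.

t ≈ 64.31 years

A = (6570 − 133)/133 = 48.3985
1940 = 6570/(1 + 48.3985·e^(−0.0468t)) → 1 + 48.3985·e^(−0.0468t) = 3.3866
e^(−0.0468t) = 0.049311 → t = ln(20.27928)/0.0468 = 3.0096/0.0468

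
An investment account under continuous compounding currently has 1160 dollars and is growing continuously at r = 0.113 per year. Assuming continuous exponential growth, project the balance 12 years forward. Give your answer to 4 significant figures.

≈ 4,502 dollars

P(12) = 1160 · e^(0.113·12) = 1160 · e^(1.356)
= 1160 · 3.88064 ≈ 4501.54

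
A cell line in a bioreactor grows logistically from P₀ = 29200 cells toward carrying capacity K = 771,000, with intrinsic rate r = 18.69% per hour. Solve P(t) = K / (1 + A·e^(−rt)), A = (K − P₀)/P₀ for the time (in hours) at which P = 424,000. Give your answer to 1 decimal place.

A = (771000 − 29200)/29200 = 25.40411
424000 = 771000/(1 + 25.40411·e^(−0.1869t)) → 1 + 25.40411·e^(−0.1869t) = 1.8184
e^(−0.1869t) = 0.032215 → t = ln(31.04133)/0.1869 = 3.43532/0.1869

t ≈ 18.4 hours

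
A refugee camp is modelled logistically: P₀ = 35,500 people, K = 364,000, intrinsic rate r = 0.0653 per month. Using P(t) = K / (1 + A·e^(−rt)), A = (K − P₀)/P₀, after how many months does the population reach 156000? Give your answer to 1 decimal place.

t ≈ 29.7 months

A = (364000 − 35500)/35500 = 9.25352
156000 = 364000/(1 + 9.25352·e^(−0.0653t)) → 1 + 9.25352·e^(−0.0653t) = 2.33333
e^(−0.0653t) = 0.144089 → t = ln(6.94014)/0.0653 = 1.93732/0.0653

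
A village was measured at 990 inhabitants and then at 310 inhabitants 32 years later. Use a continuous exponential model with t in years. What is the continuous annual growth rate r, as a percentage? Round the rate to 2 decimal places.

r ≈ -3.63% per year

310 = 990 · e^(r·32)
e^(32r) = 310/990 = 0.31313
r = ln(0.31313) / 32 = -1.16113 / 32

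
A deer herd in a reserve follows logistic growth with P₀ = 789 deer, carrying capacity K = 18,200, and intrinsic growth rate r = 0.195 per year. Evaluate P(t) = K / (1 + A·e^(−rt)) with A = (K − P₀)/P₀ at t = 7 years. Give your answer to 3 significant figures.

A = (18200 − 789)/789 = 22.06717
P(7) = 18200 / (1 + 22.06717·e^(−0.195·7)) = 18200 / (1 + 22.06717·0.255381)
= 18200 / 6.63553 ≈ 2742.81

≈ 2,740 deer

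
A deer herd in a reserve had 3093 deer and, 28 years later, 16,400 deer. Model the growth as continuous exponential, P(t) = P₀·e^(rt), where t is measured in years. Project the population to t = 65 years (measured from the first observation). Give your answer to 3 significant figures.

r = ln(16400/3093) / 28 ≈ 0.059576 per year
P(65) = 3093 · e^(0.059576·65) = 3093 · 48.06083 ≈ 148652.15

≈ 149,000 deer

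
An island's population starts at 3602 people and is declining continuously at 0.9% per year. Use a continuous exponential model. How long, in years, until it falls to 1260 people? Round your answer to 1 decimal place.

t ≈ 116.7 years

1260 = 3602 · e^(-0.009·t)
t = ln(1260/3602) / -0.009 = ln(0.34981) / -0.009 = -1.05038 / -0.009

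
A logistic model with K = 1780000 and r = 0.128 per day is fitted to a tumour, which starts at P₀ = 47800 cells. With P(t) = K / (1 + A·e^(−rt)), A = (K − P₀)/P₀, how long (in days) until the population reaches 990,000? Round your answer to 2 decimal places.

A = (1780000 − 47800)/47800 = 36.23849
990000 = 1780000/(1 + 36.23849·e^(−0.128t)) → 1 + 36.23849·e^(−0.128t) = 1.79798
e^(−0.128t) = 0.02202 → t = ln(45.4128)/0.128 = 3.81579/0.128

t ≈ 29.81 days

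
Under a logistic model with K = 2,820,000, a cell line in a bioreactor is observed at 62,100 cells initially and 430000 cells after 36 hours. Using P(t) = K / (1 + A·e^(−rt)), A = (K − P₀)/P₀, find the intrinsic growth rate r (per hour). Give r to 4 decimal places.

A = (2820000 − 62100)/62100 = 44.41063
430000 = 2820000/(1 + 44.41063·e^(−r·36)) → e^(−36r) = (6.55814 − 1)/44.41063 = 0.125153
r = −ln(0.125153)/36 = 2.07822/36

r ≈ 0.0577 per hour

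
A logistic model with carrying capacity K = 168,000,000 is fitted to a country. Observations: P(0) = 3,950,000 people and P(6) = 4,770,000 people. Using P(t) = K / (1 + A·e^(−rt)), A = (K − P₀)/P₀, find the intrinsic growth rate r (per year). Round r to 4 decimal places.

A = (168000000 − 3950000)/3950000 = 41.53165
4770000 = 168000000/(1 + 41.53165·e^(−r·6)) → e^(−6r) = (35.22013 − 1)/41.53165 = 0.823953
r = −ln(0.823953)/6 = 0.19364/6

r ≈ 0.0323 per year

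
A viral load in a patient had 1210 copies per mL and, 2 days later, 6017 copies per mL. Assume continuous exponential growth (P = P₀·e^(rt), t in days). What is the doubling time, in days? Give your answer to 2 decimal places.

doubling time ≈ 0.86 days

r = ln(6017/1210) / 2 = ln(4.97273) / 2 ≈ 0.801984 per day
doubling time = ln 2 / |r| = 0.69315 / 0.801984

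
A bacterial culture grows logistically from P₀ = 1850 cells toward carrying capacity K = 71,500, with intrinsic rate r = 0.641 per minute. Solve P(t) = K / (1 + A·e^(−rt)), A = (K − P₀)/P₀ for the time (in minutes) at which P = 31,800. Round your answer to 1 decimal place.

t ≈ 5.3 minutes

A = (71500 − 1850)/1850 = 37.64865
31800 = 71500/(1 + 37.64865·e^(−0.641t)) → 1 + 37.64865·e^(−0.641t) = 2.24843
e^(−0.641t) = 0.03316 → t = ln(30.15685)/0.641 = 3.40641/0.641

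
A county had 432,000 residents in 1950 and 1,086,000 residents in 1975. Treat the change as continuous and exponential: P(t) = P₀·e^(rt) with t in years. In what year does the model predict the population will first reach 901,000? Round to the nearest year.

r = ln(1086000/432000) / 25 = 0.92183/25 ≈ 0.036873 per year
t = ln(901000/432000) / r = 0.73508/0.036873 ≈ 19.94 years after 1950

year 1970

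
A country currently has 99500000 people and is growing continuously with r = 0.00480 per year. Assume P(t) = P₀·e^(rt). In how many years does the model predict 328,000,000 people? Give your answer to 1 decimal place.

t ≈ 248.5 years

328000000 = 99500000 · e^(0.0048·t)
t = ln(328000000/99500000) / 0.0048 = ln(3.29648) / 0.0048 = 1.19286 / 0.0048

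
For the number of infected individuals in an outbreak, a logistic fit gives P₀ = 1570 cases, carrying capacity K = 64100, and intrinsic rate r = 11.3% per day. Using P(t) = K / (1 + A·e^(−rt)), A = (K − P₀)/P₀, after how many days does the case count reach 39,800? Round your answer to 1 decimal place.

t ≈ 37.0 days

A = (64100 − 1570)/1570 = 39.82803
39800 = 64100/(1 + 39.82803·e^(−0.113t)) → 1 + 39.82803·e^(−0.113t) = 1.61055
e^(−0.113t) = 0.01533 → t = ln(65.23273)/0.113 = 4.17796/0.113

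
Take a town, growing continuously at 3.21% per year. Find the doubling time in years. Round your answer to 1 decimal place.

doubling time ≈ 21.6 years

doubling time = ln(2) / |r| = 0.69315 / 0.0321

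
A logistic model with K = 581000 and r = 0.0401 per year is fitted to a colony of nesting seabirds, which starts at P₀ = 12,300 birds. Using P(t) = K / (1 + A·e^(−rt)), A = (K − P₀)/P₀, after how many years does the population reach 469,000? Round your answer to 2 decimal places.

t ≈ 131.32 years

A = (581000 − 12300)/12300 = 46.23577
469000 = 581000/(1 + 46.23577·e^(−0.0401t)) → 1 + 46.23577·e^(−0.0401t) = 1.23881
e^(−0.0401t) = 0.005165 → t = ln(193.6123)/0.0401 = 5.26586/0.0401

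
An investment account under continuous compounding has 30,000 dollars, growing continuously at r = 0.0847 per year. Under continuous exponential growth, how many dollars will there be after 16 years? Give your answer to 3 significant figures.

P(16) = 30000 · e^(0.0847·16) = 30000 · e^(1.3552)
= 30000 · 3.87754 ≈ 116326.09

≈ 116,000 dollars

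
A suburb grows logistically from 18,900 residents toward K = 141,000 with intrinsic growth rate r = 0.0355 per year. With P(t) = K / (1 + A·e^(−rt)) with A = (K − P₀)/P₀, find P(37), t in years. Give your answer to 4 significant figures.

A = (141000 − 18900)/18900 = 6.46032
P(37) = 141000 / (1 + 6.46032·e^(−0.0355·37)) = 141000 / (1 + 6.46032·0.268877)
= 141000 / 2.73703 ≈ 51515.64

≈ 51,520 residents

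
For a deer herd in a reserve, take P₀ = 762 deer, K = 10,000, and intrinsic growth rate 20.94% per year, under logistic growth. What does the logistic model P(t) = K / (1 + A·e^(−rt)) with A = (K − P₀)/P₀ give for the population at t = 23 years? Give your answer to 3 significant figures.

≈ 9,110 deer

A = (10000 − 762)/762 = 12.12336
P(23) = 10000 / (1 + 12.12336·e^(−0.2094·23)) = 10000 / (1 + 12.12336·0.008097)
= 10000 / 1.09817 ≈ 9106.07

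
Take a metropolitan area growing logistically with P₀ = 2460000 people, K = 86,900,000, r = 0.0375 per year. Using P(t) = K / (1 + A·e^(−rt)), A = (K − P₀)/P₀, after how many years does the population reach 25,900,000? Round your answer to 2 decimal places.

t ≈ 71.45 years

A = (86900000 − 2460000)/2460000 = 34.3252
25900000 = 86900000/(1 + 34.3252·e^(−0.0375t)) → 1 + 34.3252·e^(−0.0375t) = 3.35521
e^(−0.0375t) = 0.068615 → t = ln(14.57414)/0.0375 = 2.67925/0.0375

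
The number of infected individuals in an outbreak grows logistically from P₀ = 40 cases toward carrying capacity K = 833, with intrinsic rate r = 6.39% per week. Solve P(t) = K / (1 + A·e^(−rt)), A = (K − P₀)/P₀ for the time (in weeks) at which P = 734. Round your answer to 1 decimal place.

A = (833 − 40)/40 = 19.825
734 = 833/(1 + 19.825·e^(−0.0639t)) → 1 + 19.825·e^(−0.0639t) = 1.13488
e^(−0.0639t) = 0.006803 → t = ln(146.98535)/0.0639 = 4.99033/0.0639

t ≈ 78.1 weeks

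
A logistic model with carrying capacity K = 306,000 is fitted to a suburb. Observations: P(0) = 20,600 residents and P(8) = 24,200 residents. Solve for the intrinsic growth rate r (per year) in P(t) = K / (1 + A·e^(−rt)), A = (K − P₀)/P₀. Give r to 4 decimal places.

r ≈ 0.0217 per year

A = (306000 − 20600)/20600 = 13.85437
24200 = 306000/(1 + 13.85437·e^(−r·8)) → e^(−8r) = (12.64463 − 1)/13.85437 = 0.840502
r = −ln(0.840502)/8 = 0.17376/8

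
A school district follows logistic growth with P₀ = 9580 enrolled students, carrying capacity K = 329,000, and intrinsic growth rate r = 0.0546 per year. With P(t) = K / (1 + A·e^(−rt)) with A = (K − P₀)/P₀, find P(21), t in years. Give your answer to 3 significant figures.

≈ 28,400 enrolled students

A = (329000 − 9580)/9580 = 33.34238
P(21) = 329000 / (1 + 33.34238·e^(−0.0546·21)) = 329000 / (1 + 33.34238·0.317715)
= 329000 / 11.59338 ≈ 28378.26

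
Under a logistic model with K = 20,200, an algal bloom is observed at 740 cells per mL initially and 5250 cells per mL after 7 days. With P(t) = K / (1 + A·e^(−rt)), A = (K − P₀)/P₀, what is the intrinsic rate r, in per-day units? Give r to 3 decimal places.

r ≈ 0.318 per day

A = (20200 − 740)/740 = 26.2973
5250 = 20200/(1 + 26.2973·e^(−r·7)) → e^(−7r) = (3.84762 − 1)/26.2973 = 0.108286
r = −ln(0.108286)/7 = 2.22298/7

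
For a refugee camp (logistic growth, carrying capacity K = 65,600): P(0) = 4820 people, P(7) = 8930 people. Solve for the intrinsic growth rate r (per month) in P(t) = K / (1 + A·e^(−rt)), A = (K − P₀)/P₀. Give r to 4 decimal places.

r ≈ 0.0981 per month

A = (65600 − 4820)/4820 = 12.60996
8930 = 65600/(1 + 12.60996·e^(−r·7)) → e^(−7r) = (7.34602 − 1)/12.60996 = 0.503255
r = −ln(0.503255)/7 = 0.68666/7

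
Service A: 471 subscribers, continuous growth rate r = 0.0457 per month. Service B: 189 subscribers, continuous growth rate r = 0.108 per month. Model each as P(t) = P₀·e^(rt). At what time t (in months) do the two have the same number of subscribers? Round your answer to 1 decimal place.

471·e^(0.0457t) = 189·e^(0.108t)
471/189 = e^((0.108 − 0.0457)t) → ln(2.49206) = 0.0623·t
t = 0.91311 / 0.0623

t ≈ 14.7 months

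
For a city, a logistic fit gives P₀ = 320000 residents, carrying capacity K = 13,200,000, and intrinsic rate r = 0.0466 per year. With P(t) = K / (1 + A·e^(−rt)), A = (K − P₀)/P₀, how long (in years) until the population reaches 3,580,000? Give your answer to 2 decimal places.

t ≈ 58.08 years

A = (13200000 − 320000)/320000 = 40.25
3580000 = 13200000/(1 + 40.25·e^(−0.0466t)) → 1 + 40.25·e^(−0.0466t) = 3.68715
e^(−0.0466t) = 0.066762 → t = ln(14.97869)/0.0466 = 2.70663/0.0466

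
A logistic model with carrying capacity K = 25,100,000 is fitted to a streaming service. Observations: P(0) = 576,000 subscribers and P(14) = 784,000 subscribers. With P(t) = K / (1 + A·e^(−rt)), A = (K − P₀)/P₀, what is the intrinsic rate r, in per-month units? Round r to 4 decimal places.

r ≈ 0.0226 per month

A = (25100000 − 576000)/576000 = 42.57639
784000 = 25100000/(1 + 42.57639·e^(−r·14)) → e^(−14r) = (32.01531 − 1)/42.57639 = 0.728463
r = −ln(0.728463)/14 = 0.31682/14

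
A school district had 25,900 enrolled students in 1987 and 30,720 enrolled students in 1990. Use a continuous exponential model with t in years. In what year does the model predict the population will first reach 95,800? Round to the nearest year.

year 2010

r = ln(30720/25900) / 3 = 0.17067/3 ≈ 0.05689 per year
t = ln(95800/25900) / r = 1.30802/0.05689 ≈ 22.99 years after 1987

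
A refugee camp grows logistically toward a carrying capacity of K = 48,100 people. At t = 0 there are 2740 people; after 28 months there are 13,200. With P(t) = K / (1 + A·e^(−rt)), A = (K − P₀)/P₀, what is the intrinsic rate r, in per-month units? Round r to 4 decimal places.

r ≈ 0.0655 per month

A = (48100 − 2740)/2740 = 16.55474
13200 = 48100/(1 + 16.55474·e^(−r·28)) → e^(−28r) = (3.64394 − 1)/16.55474 = 0.159709
r = −ln(0.159709)/28 = 1.8344/28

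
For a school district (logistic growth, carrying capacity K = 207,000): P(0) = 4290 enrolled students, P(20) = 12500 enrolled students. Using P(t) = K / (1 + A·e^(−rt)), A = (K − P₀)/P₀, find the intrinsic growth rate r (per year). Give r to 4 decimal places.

A = (207000 − 4290)/4290 = 47.25175
12500 = 207000/(1 + 47.25175·e^(−r·20)) → e^(−20r) = (16.56 − 1)/47.25175 = 0.3293
r = −ln(0.3293)/20 = 1.11079/20

r ≈ 0.0555 per year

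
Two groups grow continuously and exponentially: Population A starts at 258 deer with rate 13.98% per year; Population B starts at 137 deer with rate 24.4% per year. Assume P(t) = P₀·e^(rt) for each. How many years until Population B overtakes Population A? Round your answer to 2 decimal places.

t ≈ 6.07 years

258·e^(0.1398t) = 137·e^(0.244t)
258/137 = e^((0.244 − 0.1398)t) → ln(1.88321) = 0.1042·t
t = 0.63298 / 0.1042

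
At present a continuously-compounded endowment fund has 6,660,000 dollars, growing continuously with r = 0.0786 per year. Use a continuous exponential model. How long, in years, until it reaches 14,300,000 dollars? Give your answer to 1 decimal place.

t ≈ 9.7 years

14300000 = 6660000 · e^(0.0786·t)
t = ln(14300000/6660000) / 0.0786 = ln(2.14715) / 0.0786 = 0.76414 / 0.0786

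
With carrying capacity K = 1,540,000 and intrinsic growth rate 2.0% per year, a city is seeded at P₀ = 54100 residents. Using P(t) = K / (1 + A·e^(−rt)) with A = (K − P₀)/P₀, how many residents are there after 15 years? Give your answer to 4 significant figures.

A = (1540000 − 54100)/54100 = 27.4658
P(15) = 1540000 / (1 + 27.4658·e^(−0.02·15)) = 1540000 / (1 + 27.4658·0.740818)
= 1540000 / 21.34717 ≈ 72140.72

≈ 72,140 residents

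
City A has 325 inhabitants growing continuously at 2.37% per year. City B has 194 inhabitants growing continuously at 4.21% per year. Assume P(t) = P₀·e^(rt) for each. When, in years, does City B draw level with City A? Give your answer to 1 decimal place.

325·e^(0.0237t) = 194·e^(0.0421t)
325/194 = e^((0.0421 − 0.0237)t) → ln(1.67526) = 0.0184·t
t = 0.51597 / 0.0184

t ≈ 28.0 years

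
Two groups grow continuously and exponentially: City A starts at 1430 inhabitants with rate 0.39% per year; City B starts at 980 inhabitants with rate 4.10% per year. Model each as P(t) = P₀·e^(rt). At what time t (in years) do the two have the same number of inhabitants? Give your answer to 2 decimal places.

1430·e^(0.0039t) = 980·e^(0.041t)
1430/980 = e^((0.041 − 0.0039)t) → ln(1.45918) = 0.0371·t
t = 0.37788 / 0.0371

t ≈ 10.19 years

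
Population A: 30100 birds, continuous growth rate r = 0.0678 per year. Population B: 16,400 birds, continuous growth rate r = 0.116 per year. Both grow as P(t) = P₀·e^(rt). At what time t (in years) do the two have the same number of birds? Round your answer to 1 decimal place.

30100·e^(0.0678t) = 16400·e^(0.116t)
30100/16400 = e^((0.116 − 0.0678)t) → ln(1.83537) = 0.0482·t
t = 0.60724 / 0.0482

t ≈ 12.6 years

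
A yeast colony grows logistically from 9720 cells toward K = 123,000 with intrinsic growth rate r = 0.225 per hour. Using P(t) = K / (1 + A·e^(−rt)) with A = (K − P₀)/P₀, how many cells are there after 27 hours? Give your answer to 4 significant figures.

A = (123000 − 9720)/9720 = 11.65432
P(27) = 123000 / (1 + 11.65432·e^(−0.225·27)) = 123000 / (1 + 11.65432·0.0023)
= 123000 / 1.0268 ≈ 119789.54

≈ 119,800 cells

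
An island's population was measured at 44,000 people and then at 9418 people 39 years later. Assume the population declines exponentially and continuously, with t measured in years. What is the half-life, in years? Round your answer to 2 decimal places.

r = ln(9418/44000) / 39 = ln(0.21405) / 39 ≈ -0.039527 per year
half-life = ln 2 / |r| = 0.69315 / 0.039527

half-life ≈ 17.54 years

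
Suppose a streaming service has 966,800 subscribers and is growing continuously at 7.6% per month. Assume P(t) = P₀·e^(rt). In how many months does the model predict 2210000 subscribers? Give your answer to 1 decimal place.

2210000 = 966800 · e^(0.076·t)
t = ln(2210000/966800) / 0.076 = ln(2.28589) / 0.076 = 0.82676 / 0.076

t ≈ 10.9 months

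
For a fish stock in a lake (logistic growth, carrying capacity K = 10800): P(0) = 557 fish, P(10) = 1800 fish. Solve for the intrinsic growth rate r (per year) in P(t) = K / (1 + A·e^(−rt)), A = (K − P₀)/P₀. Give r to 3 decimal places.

r ≈ 0.130 per year

A = (10800 − 557)/557 = 18.38959
1800 = 10800/(1 + 18.38959·e^(−r·10)) → e^(−10r) = (6 − 1)/18.38959 = 0.271893
r = −ln(0.271893)/10 = 1.30235/10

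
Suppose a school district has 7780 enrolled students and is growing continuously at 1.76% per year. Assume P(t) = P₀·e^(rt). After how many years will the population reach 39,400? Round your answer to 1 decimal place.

39400 = 7780 · e^(0.0176·t)
t = ln(39400/7780) / 0.0176 = ln(5.06427) / 0.0176 = 1.62221 / 0.0176

t ≈ 92.2 years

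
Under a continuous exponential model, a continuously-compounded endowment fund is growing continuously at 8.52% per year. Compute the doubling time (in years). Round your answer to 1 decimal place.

doubling time = ln(2) / |r| = 0.69315 / 0.0852

doubling time ≈ 8.1 years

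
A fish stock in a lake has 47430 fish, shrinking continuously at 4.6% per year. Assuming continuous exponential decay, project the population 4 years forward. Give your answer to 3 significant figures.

≈ 39,500 fish

P(4) = 47430 · e^(-0.046·4) = 47430 · e^(-0.184)
= 47430 · 0.83194 ≈ 39458.72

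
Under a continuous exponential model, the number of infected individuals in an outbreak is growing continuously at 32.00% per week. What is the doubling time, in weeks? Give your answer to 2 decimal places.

doubling time = ln(2) / |r| = 0.69315 / 0.32

doubling time ≈ 2.17 weeks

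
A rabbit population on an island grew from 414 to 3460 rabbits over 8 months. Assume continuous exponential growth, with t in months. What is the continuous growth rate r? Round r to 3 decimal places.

3460 = 414 · e^(r·8)
e^(8r) = 3460/414 = 8.35749
r = ln(8.35749) / 8 = 2.12316 / 8

r ≈ 0.265 per month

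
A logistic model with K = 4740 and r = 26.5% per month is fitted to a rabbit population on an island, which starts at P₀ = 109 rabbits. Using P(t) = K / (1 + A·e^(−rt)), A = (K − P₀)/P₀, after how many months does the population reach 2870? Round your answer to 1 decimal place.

A = (4740 − 109)/109 = 42.48624
2870 = 4740/(1 + 42.48624·e^(−0.265t)) → 1 + 42.48624·e^(−0.265t) = 1.65157
e^(−0.265t) = 0.015336 → t = ln(65.20615)/0.265 = 4.17755/0.265

t ≈ 15.8 months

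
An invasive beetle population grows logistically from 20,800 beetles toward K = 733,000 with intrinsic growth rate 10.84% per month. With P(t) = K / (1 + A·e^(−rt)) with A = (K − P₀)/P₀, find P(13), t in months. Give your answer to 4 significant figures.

≈ 78,260 beetles

A = (733000 − 20800)/20800 = 34.24038
P(13) = 733000 / (1 + 34.24038·e^(−0.1084·13)) = 733000 / (1 + 34.24038·0.244339)
= 733000 / 9.36625 ≈ 78259.71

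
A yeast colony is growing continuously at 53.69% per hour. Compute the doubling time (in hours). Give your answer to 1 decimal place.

doubling time = ln(2) / |r| = 0.69315 / 0.5369

doubling time ≈ 1.3 hours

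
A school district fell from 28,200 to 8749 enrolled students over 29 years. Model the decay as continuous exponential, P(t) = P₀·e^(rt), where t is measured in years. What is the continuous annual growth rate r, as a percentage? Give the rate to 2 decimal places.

r ≈ -4.04% per year

8749 = 28200 · e^(r·29)
e^(29r) = 8749/28200 = 0.31025
r = ln(0.31025) / 29 = -1.17038 / 29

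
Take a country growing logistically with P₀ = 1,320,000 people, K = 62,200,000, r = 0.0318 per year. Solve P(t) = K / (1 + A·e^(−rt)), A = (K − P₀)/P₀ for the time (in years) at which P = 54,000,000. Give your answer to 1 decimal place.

A = (62200000 − 1320000)/1320000 = 46.12121
54000000 = 62200000/(1 + 46.12121·e^(−0.0318t)) → 1 + 46.12121·e^(−0.0318t) = 1.15185
e^(−0.0318t) = 0.003292 → t = ln(303.72506)/0.0318 = 5.71612/0.0318

t ≈ 179.8 years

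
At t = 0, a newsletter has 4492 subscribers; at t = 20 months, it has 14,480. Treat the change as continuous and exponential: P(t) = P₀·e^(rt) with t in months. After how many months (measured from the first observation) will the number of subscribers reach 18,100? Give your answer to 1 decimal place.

t ≈ 23.8 months

r = ln(14480/4492) / 20 ≈ 0.058524 per month
t = ln(18100/4492) / r = 1.39361 / 0.058524 ≈ 23.813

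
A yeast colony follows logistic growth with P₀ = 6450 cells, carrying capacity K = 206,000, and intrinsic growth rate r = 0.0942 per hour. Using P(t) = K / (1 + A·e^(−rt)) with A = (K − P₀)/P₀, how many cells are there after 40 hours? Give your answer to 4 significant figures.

A = (206000 − 6450)/6450 = 30.93798
P(40) = 206000 / (1 + 30.93798·e^(−0.0942·40)) = 206000 / (1 + 30.93798·0.023098)
= 206000 / 1.71461 ≈ 120143.79

≈ 120,100 cells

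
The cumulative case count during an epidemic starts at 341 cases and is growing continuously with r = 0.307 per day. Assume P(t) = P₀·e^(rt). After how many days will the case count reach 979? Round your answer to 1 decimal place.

979 = 341 · e^(0.307·t)
t = ln(979/341) / 0.307 = ln(2.87097) / 0.307 = 1.05465 / 0.307

t ≈ 3.4 days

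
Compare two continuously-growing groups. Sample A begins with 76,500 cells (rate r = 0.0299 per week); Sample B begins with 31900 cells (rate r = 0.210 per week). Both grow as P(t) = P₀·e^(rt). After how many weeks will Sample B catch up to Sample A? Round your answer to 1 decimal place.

76500·e^(0.0299t) = 31900·e^(0.21t)
76500/31900 = e^((0.21 − 0.0299)t) → ln(2.39812) = 0.1801·t
t = 0.87468 / 0.1801

t ≈ 4.9 weeks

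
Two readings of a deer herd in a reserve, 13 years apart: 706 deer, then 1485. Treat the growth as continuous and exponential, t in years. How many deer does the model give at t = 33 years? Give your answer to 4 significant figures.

≈ 4,662 deer

r = ln(1485/706) / 13 ≈ 0.057197 per year
P(33) = 706 · e^(0.057197·33) = 706 · 6.60274 ≈ 4661.54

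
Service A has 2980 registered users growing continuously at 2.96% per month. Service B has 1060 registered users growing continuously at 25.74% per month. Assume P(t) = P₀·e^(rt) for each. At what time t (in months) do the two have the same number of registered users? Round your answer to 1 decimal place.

t ≈ 4.5 months

2980·e^(0.0296t) = 1060·e^(0.2574t)
2980/1060 = e^((0.2574 − 0.0296)t) → ln(2.81132) = 0.2278·t
t = 1.03365 / 0.2278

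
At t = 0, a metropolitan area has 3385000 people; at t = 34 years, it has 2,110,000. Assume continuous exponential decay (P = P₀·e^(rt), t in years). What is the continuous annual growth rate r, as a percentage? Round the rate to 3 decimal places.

2110000 = 3385000 · e^(r·34)
e^(34r) = 2110000/3385000 = 0.62334
r = ln(0.62334) / 34 = -0.47267 / 34

r ≈ -1.390% per year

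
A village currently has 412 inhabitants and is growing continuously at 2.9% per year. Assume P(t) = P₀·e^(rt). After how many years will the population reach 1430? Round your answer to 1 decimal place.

t ≈ 42.9 years

1430 = 412 · e^(0.029·t)
t = ln(1430/412) / 0.029 = ln(3.47087) / 0.029 = 1.24441 / 0.029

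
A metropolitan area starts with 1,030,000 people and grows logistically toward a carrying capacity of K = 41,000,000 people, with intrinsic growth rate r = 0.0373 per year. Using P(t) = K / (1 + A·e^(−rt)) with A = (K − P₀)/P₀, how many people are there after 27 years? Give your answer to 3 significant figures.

≈ 2,700,000 people

A = (41000000 − 1030000)/1030000 = 38.80583
P(27) = 41000000 / (1 + 38.80583·e^(−0.0373·27)) = 41000000 / (1 + 38.80583·0.365277)
= 41000000 / 15.17487 ≈ 2701836.11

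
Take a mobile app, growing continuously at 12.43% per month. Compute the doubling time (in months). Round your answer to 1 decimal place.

doubling time = ln(2) / |r| = 0.69315 / 0.1243

doubling time ≈ 5.6 months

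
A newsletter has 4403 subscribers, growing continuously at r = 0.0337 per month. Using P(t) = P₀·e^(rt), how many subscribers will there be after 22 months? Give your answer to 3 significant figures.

≈ 9,240 subscribers

P(22) = 4403 · e^(0.0337·22) = 4403 · e^(0.7414)
= 4403 · 2.09887 ≈ 9241.33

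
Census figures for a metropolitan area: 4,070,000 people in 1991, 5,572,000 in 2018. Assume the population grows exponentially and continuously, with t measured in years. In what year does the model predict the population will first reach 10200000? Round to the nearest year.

year 2070

r = ln(5572000/4070000) / 27 = 0.31411/27 ≈ 0.011634 per year
t = ln(10200000/4070000) / r = 0.91874/0.011634 ≈ 78.97 years after 1991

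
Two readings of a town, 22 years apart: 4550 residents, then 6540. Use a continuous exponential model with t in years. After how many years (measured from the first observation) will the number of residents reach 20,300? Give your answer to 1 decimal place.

r = ln(6540/4550) / 22 ≈ 0.016491 per year
t = ln(20300/4550) / r = 1.49549 / 0.016491 ≈ 90.683

t ≈ 90.7 years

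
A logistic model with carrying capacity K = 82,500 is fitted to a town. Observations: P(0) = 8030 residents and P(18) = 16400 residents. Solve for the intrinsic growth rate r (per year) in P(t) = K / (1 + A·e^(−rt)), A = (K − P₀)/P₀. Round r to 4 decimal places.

r ≈ 0.0463 per year

A = (82500 − 8030)/8030 = 9.27397
16400 = 82500/(1 + 9.27397·e^(−r·18)) → e^(−18r) = (5.03049 − 1)/9.27397 = 0.434602
r = −ln(0.434602)/18 = 0.83332/18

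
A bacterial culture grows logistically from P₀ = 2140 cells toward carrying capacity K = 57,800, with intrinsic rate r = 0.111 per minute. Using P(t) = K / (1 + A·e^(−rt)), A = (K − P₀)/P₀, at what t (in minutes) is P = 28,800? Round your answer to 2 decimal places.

A = (57800 − 2140)/2140 = 26.00935
28800 = 57800/(1 + 26.00935·e^(−0.111t)) → 1 + 26.00935·e^(−0.111t) = 2.00694
e^(−0.111t) = 0.038715 → t = ln(25.82997)/0.111 = 3.25154/0.111

t ≈ 29.29 minutes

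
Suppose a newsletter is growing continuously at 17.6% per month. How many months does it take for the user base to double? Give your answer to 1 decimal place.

doubling time = ln(2) / |r| = 0.69315 / 0.176

doubling time ≈ 3.9 months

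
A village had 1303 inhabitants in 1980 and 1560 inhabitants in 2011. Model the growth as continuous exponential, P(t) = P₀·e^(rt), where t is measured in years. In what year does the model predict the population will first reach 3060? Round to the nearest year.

r = ln(1560/1303) / 31 = 0.18002/31 ≈ 0.005807 per year
t = ln(3060/1303) / r = 0.85375/0.005807 ≈ 147.02 years after 1980

year 2127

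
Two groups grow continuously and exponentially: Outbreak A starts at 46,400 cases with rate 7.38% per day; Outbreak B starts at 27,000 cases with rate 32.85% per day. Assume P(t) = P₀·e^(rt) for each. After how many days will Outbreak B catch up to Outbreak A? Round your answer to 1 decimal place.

t ≈ 2.1 days

46400·e^(0.0738t) = 27000·e^(0.3285t)
46400/27000 = e^((0.3285 − 0.0738)t) → ln(1.71852) = 0.2547·t
t = 0.54146 / 0.2547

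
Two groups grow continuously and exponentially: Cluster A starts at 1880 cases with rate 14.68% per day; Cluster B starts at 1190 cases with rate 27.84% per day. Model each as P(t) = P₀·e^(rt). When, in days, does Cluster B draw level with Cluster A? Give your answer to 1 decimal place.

t ≈ 3.5 days

1880·e^(0.1468t) = 1190·e^(0.2784t)
1880/1190 = e^((0.2784 − 0.1468)t) → ln(1.57983) = 0.1316·t
t = 0.45732 / 0.1316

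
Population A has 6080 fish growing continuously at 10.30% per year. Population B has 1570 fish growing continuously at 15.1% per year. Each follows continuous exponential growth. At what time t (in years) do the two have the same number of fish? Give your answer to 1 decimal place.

6080·e^(0.103t) = 1570·e^(0.151t)
6080/1570 = e^((0.151 − 0.103)t) → ln(3.87261) = 0.048·t
t = 1.35393 / 0.048

t ≈ 28.2 years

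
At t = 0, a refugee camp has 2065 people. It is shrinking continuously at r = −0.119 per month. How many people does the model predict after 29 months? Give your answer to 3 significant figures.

P(29) = 2065 · e^(-0.119·29) = 2065 · e^(-3.451)
= 2065 · 0.03171 ≈ 65.49

≈ 65.5 people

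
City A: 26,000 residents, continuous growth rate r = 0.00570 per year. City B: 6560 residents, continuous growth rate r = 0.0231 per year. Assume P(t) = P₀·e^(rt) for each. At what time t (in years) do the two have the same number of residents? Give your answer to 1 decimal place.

26000·e^(0.0057t) = 6560·e^(0.0231t)
26000/6560 = e^((0.0231 − 0.0057)t) → ln(3.96341) = 0.0174·t
t = 1.37711 / 0.0174

t ≈ 79.1 years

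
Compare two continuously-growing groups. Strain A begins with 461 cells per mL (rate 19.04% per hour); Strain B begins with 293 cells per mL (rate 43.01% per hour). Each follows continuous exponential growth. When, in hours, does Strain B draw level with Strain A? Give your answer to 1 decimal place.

461·e^(0.1904t) = 293·e^(0.4301t)
461/293 = e^((0.4301 − 0.1904)t) → ln(1.57338) = 0.2397·t
t = 0.45323 / 0.2397

t ≈ 1.9 hours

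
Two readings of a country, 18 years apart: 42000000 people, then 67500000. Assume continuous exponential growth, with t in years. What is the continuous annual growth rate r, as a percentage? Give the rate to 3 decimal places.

67500000 = 42000000 · e^(r·18)
e^(18r) = 67500000/42000000 = 1.60714
r = ln(1.60714) / 18 = 0.47446 / 18

r ≈ 2.636% per year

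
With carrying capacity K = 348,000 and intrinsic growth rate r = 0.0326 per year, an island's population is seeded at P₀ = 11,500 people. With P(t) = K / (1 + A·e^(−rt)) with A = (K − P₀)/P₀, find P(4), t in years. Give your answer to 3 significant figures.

≈ 13,000 people

A = (348000 − 11500)/11500 = 29.26087
P(4) = 348000 / (1 + 29.26087·e^(−0.0326·4)) = 348000 / (1 + 29.26087·0.877744)
= 348000 / 26.68356 ≈ 13041.74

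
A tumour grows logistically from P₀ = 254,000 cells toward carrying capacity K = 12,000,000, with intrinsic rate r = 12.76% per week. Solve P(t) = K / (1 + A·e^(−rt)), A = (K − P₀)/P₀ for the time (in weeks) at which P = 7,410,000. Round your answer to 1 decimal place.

t ≈ 33.8 weeks

A = (12000000 − 254000)/254000 = 46.24409
7410000 = 12000000/(1 + 46.24409·e^(−0.1276t)) → 1 + 46.24409·e^(−0.1276t) = 1.61943
e^(−0.1276t) = 0.013395 → t = ln(74.6555)/0.1276 = 4.31288/0.1276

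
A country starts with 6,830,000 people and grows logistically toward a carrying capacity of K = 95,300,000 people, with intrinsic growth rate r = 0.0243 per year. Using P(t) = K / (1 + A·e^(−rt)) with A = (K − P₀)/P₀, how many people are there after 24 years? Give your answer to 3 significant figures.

A = (95300000 − 6830000)/6830000 = 12.95315
P(24) = 95300000 / (1 + 12.95315·e^(−0.0243·24)) = 95300000 / (1 + 12.95315·0.55811)
= 95300000 / 8.22928 ≈ 11580606.19

≈ 11,600,000 people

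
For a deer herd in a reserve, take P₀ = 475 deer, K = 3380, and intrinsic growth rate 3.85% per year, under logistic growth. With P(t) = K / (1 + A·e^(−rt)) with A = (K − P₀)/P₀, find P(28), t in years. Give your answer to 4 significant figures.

≈ 1,097 deer

A = (3380 − 475)/475 = 6.11579
P(28) = 3380 / (1 + 6.11579·e^(−0.0385·28)) = 3380 / (1 + 6.11579·0.340275)
= 3380 / 3.08105 ≈ 1097.03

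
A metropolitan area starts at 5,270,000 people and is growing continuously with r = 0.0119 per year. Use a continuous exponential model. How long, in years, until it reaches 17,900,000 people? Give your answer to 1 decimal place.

t ≈ 102.8 years

17900000 = 5270000 · e^(0.0119·t)
t = ln(17900000/5270000) / 0.0119 = ln(3.39658) / 0.0119 = 1.22277 / 0.0119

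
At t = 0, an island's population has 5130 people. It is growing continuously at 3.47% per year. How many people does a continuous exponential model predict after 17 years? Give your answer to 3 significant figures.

≈ 9,250 people

P(17) = 5130 · e^(0.0347·17) = 5130 · e^(0.5899)
= 5130 · 1.80381 ≈ 9253.54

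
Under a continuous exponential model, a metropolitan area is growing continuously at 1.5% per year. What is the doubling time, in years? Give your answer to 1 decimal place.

doubling time = ln(2) / |r| = 0.69315 / 0.015

doubling time ≈ 46.2 years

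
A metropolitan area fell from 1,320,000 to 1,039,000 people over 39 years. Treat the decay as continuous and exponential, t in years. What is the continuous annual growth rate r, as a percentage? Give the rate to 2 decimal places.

1039000 = 1320000 · e^(r·39)
e^(39r) = 1039000/1320000 = 0.78712
r = ln(0.78712) / 39 = -0.23937 / 39

r ≈ -0.61% per year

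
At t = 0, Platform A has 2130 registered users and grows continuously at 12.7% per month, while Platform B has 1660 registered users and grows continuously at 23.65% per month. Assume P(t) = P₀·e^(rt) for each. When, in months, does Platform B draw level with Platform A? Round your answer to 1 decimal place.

t ≈ 2.3 months

2130·e^(0.127t) = 1660·e^(0.2365t)
2130/1660 = e^((0.2365 − 0.127)t) → ln(1.28313) = 0.1095·t
t = 0.2493 / 0.1095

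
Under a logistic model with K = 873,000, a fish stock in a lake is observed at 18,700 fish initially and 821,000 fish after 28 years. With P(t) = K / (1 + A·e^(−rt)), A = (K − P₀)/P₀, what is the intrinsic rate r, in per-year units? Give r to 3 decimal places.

A = (873000 − 18700)/18700 = 45.68449
821000 = 873000/(1 + 45.68449·e^(−r·28)) → e^(−28r) = (1.06334 − 1)/45.68449 = 0.001386
r = −ln(0.001386)/28 = 6.58104/28

r ≈ 0.235 per year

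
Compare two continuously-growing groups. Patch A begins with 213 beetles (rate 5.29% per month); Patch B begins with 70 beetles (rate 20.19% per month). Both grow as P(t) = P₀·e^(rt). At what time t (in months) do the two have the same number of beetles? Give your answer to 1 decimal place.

213·e^(0.0529t) = 70·e^(0.2019t)
213/70 = e^((0.2019 − 0.0529)t) → ln(3.04286) = 0.149·t
t = 1.1128 / 0.149

t ≈ 7.5 months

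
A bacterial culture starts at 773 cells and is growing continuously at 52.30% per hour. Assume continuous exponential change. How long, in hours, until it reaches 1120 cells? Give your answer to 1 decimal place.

t ≈ 0.7 hours

1120 = 773 · e^(0.523·t)
t = ln(1120/773) / 0.523 = ln(1.4489) / 0.523 = 0.3708 / 0.523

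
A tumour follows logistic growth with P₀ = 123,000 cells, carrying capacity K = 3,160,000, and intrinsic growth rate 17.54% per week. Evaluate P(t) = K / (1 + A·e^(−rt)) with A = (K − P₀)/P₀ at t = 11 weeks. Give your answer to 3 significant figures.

A = (3160000 − 123000)/123000 = 24.69106
P(11) = 3160000 / (1 + 24.69106·e^(−0.1754·11)) = 3160000 / (1 + 24.69106·0.145235)
= 3160000 / 4.58601 ≈ 689051.63

≈ 689,000 cells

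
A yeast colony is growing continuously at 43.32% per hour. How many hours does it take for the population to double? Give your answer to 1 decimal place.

doubling time ≈ 1.6 hours

doubling time = ln(2) / |r| = 0.69315 / 0.4332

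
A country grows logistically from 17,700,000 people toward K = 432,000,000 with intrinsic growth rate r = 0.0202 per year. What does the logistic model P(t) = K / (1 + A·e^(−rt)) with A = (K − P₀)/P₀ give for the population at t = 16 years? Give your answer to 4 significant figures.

A = (432000000 − 17700000)/17700000 = 23.40678
P(16) = 432000000 / (1 + 23.40678·e^(−0.0202·16)) = 432000000 / (1 + 23.40678·0.723829)
= 432000000 / 17.94251 ≈ 24076902.09

≈ 24,080,000 people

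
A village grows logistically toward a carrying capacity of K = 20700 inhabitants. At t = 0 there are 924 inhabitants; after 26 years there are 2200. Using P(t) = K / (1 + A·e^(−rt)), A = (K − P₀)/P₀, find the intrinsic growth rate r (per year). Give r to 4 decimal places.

A = (20700 − 924)/924 = 21.4026
2200 = 20700/(1 + 21.4026·e^(−r·26)) → e^(−26r) = (9.40909 − 1)/21.4026 = 0.3929
r = −ln(0.3929)/26 = 0.9342/26

r ≈ 0.0359 per year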